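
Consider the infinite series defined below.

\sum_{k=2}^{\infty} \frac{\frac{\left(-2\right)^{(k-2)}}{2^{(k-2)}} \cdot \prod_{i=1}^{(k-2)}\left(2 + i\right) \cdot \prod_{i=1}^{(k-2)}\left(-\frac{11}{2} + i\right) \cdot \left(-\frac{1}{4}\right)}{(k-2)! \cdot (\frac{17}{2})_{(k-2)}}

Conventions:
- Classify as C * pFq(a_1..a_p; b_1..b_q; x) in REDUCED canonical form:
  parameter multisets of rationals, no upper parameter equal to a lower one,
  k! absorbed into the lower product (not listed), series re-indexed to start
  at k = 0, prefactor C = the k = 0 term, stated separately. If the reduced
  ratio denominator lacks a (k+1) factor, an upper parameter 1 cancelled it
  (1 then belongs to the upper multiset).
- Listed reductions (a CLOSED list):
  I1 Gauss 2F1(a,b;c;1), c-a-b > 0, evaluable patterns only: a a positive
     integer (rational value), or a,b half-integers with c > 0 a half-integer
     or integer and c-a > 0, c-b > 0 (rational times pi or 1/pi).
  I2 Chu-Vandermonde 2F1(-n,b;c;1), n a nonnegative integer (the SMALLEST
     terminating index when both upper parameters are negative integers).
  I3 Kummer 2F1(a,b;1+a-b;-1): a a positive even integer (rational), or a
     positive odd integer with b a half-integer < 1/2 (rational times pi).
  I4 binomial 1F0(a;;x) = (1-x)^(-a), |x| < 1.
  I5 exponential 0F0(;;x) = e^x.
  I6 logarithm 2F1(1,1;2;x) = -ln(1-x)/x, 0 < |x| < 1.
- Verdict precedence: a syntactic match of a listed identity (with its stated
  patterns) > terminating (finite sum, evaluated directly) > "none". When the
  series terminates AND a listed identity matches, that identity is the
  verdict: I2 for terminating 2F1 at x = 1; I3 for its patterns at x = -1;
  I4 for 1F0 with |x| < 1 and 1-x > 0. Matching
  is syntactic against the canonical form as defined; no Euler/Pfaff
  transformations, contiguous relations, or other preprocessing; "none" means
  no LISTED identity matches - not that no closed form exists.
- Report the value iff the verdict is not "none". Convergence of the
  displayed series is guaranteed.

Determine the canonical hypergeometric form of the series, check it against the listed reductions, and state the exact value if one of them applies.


Key step: with t_0 = -\frac{1}{4}, the running product (prefactor -1/4) telescopes to a rising factorial.
Consecutive-term ratio: r(k) = -1 * (k-\frac{9}{2}) (k+3) / [(k+\frac{17}{2}) (k+1)] - poly over poly, x = -1 from leading terms; C = -\frac{1}{4} at k = 0.

This is -\frac{1}{4} * 2F1(-\frac{9}{2}, 3; \frac{17}{2}; -1) in reduced canonical form. Verdict: Kummer (I3) fires (x = -1; c = \frac{17}{2} equals 1+a-b for upper {-\frac{9}{2}, 3}: listed pattern). Value: \left(-\frac{45045}{131072}\right) \cdot \pi.


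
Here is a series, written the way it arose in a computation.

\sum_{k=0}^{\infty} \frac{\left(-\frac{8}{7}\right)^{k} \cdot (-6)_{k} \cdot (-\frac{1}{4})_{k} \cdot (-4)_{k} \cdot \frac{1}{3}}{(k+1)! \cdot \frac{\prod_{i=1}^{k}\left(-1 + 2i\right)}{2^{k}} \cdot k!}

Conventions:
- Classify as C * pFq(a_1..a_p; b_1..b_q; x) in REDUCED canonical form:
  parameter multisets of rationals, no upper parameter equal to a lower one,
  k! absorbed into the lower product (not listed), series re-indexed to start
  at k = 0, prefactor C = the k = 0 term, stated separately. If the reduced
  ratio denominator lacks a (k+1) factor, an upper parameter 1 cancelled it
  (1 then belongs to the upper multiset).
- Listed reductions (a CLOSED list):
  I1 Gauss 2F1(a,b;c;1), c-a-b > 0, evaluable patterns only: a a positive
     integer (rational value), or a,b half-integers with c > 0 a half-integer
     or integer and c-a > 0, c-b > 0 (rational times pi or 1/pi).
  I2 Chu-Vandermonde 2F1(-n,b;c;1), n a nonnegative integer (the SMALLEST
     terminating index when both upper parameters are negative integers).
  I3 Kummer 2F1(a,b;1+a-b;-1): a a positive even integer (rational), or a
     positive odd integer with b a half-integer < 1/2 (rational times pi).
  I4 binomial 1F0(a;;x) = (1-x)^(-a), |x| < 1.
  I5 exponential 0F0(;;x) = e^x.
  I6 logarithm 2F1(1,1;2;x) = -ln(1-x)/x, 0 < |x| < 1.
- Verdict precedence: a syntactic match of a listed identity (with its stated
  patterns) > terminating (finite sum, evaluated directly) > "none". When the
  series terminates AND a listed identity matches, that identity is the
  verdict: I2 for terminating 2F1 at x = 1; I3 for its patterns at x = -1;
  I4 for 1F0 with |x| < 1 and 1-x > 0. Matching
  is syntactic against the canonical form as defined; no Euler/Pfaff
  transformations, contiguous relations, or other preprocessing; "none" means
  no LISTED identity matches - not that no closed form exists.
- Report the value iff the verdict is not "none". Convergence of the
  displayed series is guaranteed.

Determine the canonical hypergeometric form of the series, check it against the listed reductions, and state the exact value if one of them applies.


Key observation: from the first term \frac{1}{3}: the denominator's factorial ratio (C = 1/3) is a lower Pochhammer.
Adjacent-term ratio: r(k) = -\frac{8}{7} * (k-6) (k-4) (k-\frac{1}{4}) / [(k+\frac{1}{2}) (k+2) (k+1)] - rational; roots negated = parameters, x = -\frac{8}{7}, C = \frac{1}{3}.

Classification (C = \frac{1}{3}): 3F2 with upper {-6, -4, -\frac{1}{4}}, lower {\frac{1}{2}, 2}, argument x = -\frac{8}{7}. Verdict: terminating. With -4 upstairs the series is a 5-term polynomial sum; evaluated term by term. Sum: \frac{30997}{36015}.


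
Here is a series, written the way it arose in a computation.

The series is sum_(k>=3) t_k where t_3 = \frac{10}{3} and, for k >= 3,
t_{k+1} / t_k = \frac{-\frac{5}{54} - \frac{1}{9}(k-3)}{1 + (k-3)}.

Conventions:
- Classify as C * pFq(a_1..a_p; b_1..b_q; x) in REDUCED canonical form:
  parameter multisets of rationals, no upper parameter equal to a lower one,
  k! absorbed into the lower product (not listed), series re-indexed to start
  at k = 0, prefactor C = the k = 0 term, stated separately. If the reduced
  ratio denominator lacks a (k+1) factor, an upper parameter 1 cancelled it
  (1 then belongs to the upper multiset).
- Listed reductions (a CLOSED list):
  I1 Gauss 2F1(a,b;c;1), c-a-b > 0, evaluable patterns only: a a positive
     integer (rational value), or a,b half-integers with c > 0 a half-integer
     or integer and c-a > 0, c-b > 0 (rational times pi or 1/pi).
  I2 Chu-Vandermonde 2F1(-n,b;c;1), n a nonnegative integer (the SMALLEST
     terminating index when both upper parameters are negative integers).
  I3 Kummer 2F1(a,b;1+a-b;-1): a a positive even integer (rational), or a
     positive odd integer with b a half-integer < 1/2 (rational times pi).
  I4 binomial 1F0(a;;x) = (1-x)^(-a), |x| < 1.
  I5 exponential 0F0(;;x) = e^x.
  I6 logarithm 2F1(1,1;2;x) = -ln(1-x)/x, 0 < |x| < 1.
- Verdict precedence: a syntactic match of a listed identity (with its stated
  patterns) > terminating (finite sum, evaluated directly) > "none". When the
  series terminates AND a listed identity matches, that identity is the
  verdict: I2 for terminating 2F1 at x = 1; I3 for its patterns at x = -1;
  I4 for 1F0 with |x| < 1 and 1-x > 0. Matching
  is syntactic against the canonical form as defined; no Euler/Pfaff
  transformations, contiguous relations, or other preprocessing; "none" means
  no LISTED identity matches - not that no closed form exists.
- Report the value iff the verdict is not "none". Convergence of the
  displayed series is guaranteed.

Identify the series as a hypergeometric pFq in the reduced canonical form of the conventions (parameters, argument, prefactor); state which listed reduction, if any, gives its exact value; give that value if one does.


The series (x = -\frac{1}{9}) is 1F0: upper {\frac{5}{6}}, lower {-}, prefactor \frac{10}{3}. Verdict at x = -\frac{1}{9}: the I4 binomial reduction matches (the 1F0 binomial series: exponent -5/6, x = -\frac{1}{9}). Hence: \frac{10}{3} \cdot \left(\frac{10}{9}\right)^{-\frac{5}{6}}.

Key step: from the first term \frac{10}{3}: roots of the ratio polynomials (C = 10/3) are the negated parameters.
Term ratio: r(k) = -\frac{1}{9} * (k+\frac{5}{6}) / [(k+1)] - rational in k, leading ratio -\frac{1}{9}; with t_0 = \frac{10}{3}, classification follows.


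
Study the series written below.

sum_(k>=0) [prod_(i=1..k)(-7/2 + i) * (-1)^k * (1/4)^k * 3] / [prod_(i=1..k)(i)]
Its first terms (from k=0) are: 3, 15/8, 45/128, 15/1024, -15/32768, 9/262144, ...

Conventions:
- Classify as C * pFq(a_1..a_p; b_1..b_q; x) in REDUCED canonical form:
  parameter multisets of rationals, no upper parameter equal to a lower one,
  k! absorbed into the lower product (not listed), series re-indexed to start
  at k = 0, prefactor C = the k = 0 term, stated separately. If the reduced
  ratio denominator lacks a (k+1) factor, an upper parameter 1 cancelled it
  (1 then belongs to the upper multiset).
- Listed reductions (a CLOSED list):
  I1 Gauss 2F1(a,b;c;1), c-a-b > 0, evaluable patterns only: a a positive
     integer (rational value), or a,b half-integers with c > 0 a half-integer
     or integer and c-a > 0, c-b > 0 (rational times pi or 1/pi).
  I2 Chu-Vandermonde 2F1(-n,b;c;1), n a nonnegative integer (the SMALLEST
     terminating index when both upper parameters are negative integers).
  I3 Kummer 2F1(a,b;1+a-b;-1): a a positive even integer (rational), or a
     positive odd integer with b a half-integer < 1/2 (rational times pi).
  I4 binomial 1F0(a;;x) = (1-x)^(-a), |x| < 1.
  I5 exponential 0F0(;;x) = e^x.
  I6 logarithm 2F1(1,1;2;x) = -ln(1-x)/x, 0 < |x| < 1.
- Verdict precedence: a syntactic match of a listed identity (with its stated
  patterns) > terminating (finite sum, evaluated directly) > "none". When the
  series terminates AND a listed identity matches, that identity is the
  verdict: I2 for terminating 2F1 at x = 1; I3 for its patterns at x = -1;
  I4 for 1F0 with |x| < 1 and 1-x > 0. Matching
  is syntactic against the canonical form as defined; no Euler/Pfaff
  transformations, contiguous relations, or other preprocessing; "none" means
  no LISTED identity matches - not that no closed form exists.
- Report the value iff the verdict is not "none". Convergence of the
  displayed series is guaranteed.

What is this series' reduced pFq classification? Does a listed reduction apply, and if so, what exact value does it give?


The series (x = -1/4) is 1F0: upper {-5/2}, lower {-}, prefactor 3. Verdict at x = -1/4: binomial (I4) matches (the 1F0 binomial series: exponent 5/2, x = -1/4). Its exact value is 3 * (5/4)^(5/2).

First insight: x = (-1/4) and the (-1)^k factor (prefactor 3) folds into the argument's sign.
Step ratio: r(k) = (-1/4) * (k-5/2) / [(k+1)] - poly over poly, x = (-1/4) from leading terms; C = 3 at k = 0.


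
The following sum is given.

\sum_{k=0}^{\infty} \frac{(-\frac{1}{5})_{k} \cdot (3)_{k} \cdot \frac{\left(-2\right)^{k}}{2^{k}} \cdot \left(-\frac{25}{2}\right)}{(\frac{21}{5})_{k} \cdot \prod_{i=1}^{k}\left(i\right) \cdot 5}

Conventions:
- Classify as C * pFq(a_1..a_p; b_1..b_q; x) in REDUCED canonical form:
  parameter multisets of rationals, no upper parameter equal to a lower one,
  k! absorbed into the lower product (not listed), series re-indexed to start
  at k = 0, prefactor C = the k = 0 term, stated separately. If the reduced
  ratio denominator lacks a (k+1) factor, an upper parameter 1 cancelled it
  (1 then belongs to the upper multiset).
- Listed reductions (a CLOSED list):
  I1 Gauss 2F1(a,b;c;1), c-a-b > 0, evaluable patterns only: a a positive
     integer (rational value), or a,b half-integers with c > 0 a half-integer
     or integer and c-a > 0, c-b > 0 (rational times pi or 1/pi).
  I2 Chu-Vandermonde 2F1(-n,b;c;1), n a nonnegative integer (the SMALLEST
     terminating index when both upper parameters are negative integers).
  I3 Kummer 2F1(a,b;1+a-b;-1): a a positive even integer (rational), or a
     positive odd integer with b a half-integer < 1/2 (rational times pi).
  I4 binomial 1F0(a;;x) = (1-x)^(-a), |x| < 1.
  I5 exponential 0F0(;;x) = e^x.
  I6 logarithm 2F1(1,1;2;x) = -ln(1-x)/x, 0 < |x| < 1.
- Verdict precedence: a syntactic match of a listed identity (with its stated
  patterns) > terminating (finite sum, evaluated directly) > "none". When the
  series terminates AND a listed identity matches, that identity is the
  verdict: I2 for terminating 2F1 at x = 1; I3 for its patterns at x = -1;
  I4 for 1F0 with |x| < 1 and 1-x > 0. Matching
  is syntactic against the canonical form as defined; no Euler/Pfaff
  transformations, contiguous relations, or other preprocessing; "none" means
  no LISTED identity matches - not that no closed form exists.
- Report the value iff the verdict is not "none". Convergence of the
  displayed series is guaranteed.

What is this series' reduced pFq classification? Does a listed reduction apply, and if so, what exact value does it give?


This is -\frac{5}{2} * 2F1(-\frac{1}{5}, 3; \frac{21}{5}; -1) in reduced canonical form. Verdict: none. A 2F1 with upper {-\frac{1}{5}, 3} fits none of I1-I6 at x = -1; the sum runs forever.

Key step: t_0 = -\frac{5}{2} here, and the constant factors (C = -5/2, x = -1) combine into one prefactor.
Adjacent-term ratio: r(k) = -1 * (k-\frac{1}{5}) (k+3) / [(k+\frac{21}{5}) (k+1)] - rational in k. x = -1; t_0 = -\frac{5}{2}; negate the roots.


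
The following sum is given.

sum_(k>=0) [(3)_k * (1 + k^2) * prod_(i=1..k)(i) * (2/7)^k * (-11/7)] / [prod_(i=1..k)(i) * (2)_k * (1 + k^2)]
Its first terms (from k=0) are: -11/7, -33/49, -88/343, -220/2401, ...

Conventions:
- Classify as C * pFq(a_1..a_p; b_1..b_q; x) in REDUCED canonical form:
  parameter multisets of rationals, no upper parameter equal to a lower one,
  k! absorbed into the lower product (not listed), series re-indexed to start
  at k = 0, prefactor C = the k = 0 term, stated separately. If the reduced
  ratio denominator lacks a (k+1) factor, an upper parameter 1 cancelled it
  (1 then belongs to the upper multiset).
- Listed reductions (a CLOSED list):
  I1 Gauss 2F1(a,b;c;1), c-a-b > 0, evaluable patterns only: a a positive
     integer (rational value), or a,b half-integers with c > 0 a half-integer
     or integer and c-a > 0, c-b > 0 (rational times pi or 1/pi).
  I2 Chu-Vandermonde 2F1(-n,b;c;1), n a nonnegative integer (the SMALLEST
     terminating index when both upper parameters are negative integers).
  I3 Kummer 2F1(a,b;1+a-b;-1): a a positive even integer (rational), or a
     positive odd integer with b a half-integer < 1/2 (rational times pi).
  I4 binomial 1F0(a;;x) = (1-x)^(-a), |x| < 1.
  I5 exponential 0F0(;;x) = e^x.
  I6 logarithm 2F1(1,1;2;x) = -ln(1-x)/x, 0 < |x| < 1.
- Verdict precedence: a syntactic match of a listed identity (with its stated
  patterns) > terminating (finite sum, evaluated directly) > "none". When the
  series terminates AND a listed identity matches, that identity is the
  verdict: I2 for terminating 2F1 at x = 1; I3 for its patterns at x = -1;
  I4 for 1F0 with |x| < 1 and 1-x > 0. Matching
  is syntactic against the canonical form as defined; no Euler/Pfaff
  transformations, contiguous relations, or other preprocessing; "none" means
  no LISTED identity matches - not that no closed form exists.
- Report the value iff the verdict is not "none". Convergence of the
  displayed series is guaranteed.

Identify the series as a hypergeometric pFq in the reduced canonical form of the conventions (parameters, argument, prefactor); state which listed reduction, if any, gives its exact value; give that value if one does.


Prefactor -11/7, argument 2/7: 2F1 with upper {1, 3} over lower {2}. Verdict: none - at argument 2/7 the multisets {1, 3} ; {2} match no listed identity.

First insight: with t_0 = -11/7, the product of the first k integers (prefactor -11/7) is k!.
Term ratio: r(k) = (2/7) * (k+1) (k+3) / [(k+2) (k+1)] - poly over poly, x = (2/7) from leading terms; C = -11/7 at k = 0.


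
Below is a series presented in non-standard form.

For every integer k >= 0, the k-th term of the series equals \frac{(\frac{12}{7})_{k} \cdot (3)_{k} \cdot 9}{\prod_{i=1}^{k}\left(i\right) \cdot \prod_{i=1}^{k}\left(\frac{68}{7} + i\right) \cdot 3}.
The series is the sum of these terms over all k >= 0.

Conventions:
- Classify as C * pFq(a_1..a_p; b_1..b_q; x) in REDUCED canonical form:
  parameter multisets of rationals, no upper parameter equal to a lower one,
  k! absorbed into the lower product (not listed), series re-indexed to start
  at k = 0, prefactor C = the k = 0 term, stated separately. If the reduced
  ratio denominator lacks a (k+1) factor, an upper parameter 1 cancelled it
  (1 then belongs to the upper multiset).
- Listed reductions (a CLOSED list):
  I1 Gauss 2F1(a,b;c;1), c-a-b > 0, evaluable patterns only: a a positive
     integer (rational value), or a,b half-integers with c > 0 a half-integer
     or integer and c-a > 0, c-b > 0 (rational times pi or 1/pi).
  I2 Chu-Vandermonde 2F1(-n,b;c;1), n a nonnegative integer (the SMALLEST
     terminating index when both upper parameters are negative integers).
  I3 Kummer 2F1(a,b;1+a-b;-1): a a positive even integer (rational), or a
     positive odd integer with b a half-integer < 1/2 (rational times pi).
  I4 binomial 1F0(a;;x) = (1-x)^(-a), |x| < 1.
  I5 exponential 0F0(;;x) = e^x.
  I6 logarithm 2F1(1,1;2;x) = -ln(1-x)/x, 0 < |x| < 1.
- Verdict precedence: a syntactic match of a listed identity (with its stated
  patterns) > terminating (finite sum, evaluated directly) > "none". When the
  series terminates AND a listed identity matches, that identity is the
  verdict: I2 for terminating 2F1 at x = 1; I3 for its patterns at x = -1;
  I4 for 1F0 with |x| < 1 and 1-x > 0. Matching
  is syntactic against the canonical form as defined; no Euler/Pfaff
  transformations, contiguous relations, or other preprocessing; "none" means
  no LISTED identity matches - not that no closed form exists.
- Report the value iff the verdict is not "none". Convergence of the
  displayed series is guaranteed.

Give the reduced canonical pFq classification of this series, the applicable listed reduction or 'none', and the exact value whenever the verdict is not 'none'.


Reduced: x = 1, 2F1, upper = {\frac{12}{7}, 3}, lower = {\frac{75}{7}}, C = 3. Verdict (x = 1): the Gauss summation I1 applies (x = 1: the Gamma ratio telescopes since c-a-b = 6 > 0 and a = 3 in Z>0). Value: \frac{27999}{4802}.

Structural cue: t_0 being 3, the product of the first k integers (C = 3) is k!.
Consecutive-term ratio: r(k) = 1 * (k+\frac{12}{7}) (k+3) / [(k+\frac{75}{7}) (k+1)] - rational; roots negated = parameters, x = 1, C = 3.


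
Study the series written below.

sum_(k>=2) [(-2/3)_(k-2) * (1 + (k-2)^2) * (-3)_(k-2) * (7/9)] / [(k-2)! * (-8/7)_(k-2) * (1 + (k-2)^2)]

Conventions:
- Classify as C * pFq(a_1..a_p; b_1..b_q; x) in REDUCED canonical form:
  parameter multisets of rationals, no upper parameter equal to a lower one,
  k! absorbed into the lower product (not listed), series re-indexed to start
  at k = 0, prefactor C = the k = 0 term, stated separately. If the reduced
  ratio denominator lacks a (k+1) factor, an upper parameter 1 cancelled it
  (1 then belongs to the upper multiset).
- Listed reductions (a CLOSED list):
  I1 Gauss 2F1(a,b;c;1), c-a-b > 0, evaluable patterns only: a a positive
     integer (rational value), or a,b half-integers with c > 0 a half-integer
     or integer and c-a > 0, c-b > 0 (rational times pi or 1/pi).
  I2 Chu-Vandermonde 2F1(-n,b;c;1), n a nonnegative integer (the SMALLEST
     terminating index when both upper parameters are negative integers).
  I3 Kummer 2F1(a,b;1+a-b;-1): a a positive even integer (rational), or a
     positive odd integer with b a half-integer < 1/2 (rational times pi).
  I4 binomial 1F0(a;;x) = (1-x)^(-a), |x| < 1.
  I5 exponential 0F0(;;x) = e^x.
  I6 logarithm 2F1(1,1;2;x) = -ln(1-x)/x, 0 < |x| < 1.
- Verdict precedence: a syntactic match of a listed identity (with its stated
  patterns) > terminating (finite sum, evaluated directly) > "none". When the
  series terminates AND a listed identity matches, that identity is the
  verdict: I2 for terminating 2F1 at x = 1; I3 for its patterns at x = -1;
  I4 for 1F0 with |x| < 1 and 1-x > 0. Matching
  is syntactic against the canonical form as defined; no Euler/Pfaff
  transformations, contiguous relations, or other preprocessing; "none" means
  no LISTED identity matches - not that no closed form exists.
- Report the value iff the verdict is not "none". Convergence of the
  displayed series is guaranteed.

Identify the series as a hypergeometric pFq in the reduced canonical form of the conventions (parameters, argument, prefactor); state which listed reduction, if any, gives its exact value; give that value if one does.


Key observation: t_0 being 7/9, the factor k^2 + 1 cancels (top and bottom), leaving C = 7/9.
Step ratio: r(k) = 1 * (k-3) (k-2/3) / [(k-8/7) (k+1)] - rational; roots negated = parameters, x = 1, C = 7/9.

Reduced: x = 1, 2F1, upper = {-3, -2/3}, lower = {-8/7}, C = 7/9. Verdict: this is Chu-Vandermonde (I2) (terminating 2F1 at x = 1 with n = 3, b = -2/3, c = -8/7). Exact value: -1540/729.


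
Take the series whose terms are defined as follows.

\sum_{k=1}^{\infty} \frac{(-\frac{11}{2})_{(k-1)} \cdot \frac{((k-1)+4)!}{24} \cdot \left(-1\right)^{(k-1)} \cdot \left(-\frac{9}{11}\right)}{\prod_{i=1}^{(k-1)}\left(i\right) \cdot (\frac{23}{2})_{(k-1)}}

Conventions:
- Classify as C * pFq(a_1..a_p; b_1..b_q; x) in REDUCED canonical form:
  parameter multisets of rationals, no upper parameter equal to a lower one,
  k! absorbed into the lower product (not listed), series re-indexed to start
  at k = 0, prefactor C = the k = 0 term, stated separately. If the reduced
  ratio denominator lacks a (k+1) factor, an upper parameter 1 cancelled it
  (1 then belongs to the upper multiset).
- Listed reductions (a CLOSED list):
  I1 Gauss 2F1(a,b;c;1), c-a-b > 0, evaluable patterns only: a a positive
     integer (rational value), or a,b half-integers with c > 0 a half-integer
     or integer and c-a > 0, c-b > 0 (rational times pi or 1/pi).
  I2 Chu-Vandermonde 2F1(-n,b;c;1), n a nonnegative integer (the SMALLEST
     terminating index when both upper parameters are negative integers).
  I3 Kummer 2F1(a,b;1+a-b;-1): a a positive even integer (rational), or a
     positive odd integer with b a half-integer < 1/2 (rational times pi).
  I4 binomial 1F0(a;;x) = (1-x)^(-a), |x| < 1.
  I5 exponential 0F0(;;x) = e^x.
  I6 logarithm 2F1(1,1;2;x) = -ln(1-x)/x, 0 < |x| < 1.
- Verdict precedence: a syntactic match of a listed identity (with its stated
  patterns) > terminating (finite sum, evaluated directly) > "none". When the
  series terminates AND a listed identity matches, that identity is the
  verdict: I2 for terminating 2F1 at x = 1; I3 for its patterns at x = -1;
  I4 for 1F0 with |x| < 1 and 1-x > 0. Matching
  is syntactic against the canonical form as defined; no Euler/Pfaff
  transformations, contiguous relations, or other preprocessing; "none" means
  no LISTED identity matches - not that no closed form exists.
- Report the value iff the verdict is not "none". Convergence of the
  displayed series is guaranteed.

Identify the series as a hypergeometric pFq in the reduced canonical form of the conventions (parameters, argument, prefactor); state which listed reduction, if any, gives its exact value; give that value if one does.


Prefactor -\frac{9}{11}, argument -1: 2F1 with upper {-\frac{11}{2}, 5} over lower {\frac{23}{2}}. Verdict: the Kummer evaluation I3 fires (x = -1; c = \frac{23}{2} equals 1+a-b for upper {-\frac{11}{2}, 5}: listed pattern). Hence: \left(-\frac{35712495}{16777216}\right) \cdot \pi.

Key step: t_0 being -\frac{9}{11}, the product of the first k integers (C = -9/11) is k!.
Step ratio: r(k) = -1 * (k-\frac{11}{2}) (k+5) / [(k+\frac{23}{2}) (k+1)] ; factor over Q: parameters, x = -1, and C = -\frac{9}{11}.


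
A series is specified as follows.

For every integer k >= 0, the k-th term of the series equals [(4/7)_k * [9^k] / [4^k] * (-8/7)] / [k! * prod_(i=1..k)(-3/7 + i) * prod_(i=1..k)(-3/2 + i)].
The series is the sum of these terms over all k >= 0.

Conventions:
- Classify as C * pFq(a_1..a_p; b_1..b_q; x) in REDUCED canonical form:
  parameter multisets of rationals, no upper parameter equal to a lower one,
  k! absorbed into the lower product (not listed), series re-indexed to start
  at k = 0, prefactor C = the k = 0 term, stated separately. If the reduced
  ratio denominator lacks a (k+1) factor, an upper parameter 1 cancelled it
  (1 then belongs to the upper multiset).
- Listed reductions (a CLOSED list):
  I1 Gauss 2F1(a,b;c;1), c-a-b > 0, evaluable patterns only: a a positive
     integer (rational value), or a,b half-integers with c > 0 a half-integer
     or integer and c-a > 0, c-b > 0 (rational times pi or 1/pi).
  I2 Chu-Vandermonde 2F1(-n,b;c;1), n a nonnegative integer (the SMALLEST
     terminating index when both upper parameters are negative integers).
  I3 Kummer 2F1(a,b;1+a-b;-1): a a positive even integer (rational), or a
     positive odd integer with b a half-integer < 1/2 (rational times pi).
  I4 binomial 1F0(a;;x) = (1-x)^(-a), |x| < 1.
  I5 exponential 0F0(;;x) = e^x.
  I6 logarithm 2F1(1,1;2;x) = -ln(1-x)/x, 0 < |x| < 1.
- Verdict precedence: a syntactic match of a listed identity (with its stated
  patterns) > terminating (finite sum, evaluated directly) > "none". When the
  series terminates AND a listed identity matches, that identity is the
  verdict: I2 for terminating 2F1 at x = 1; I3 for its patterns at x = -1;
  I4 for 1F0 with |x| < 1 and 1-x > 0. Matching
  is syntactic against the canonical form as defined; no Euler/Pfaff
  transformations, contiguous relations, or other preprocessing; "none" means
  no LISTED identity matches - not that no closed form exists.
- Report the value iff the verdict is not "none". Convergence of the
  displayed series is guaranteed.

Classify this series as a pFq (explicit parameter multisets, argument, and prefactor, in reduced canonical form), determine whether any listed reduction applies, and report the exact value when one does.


Structural cue: t_0 = -8/7 here, and the lower running product (C = -8/7, x = 9/4) is a rising factorial.
Step ratio: r(k) = (9/4) * 1 / [(k-1/2) (k+1)] ; factor over Q: parameters, x = (9/4), and C = -8/7.

The series (x = 9/4) is 0F1: upper {-}, lower {-1/2}, prefactor -8/7. Verdict: none - at argument 9/4 the multisets {-} ; {-1/2} match no listed identity.


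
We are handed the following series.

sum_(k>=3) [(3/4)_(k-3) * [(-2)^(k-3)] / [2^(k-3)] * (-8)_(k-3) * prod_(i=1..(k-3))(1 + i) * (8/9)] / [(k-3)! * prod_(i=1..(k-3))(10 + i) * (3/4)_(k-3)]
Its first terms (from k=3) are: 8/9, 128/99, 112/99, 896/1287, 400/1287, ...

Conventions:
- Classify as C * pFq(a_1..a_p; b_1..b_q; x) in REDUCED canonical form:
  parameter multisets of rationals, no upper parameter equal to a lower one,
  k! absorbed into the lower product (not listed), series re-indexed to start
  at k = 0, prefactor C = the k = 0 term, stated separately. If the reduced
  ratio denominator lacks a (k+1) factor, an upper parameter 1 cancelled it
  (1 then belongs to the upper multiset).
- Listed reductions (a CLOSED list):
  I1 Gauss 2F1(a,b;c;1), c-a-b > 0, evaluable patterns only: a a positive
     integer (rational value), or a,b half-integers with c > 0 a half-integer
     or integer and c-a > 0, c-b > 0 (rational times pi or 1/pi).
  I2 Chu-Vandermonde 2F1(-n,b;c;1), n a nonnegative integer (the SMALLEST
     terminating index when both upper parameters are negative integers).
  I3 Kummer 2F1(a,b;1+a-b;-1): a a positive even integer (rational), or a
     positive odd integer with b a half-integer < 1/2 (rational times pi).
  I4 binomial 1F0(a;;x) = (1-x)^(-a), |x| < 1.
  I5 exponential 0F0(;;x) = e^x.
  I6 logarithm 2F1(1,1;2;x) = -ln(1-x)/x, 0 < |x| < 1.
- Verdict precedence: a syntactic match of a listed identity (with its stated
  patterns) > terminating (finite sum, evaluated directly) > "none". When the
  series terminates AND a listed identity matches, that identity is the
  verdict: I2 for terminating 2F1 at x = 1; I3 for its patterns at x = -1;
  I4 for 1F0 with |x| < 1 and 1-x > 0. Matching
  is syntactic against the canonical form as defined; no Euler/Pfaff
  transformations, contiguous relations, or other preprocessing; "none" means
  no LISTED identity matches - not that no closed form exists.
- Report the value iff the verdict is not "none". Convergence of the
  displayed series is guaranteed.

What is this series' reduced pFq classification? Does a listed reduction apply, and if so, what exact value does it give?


x = -1 here; the reduced form reads 2F1, upper {-8, 2}, lower {11}, C = 8/9. Verdict at x = -1: Kummer (I3) matches (x = -1; c = 11 equals 1+a-b for upper {-8, 2}: listed pattern). Exact value: 40/9.

Key observation: from the first term 8/9: the running product (prefactor 8/9) telescopes to a rising factorial.
Term ratio: r(k) = (-1) * (k-8) (k+2) / [(k+11) (k+1)] - rational; roots negated = parameters, x = (-1), C = 8/9.


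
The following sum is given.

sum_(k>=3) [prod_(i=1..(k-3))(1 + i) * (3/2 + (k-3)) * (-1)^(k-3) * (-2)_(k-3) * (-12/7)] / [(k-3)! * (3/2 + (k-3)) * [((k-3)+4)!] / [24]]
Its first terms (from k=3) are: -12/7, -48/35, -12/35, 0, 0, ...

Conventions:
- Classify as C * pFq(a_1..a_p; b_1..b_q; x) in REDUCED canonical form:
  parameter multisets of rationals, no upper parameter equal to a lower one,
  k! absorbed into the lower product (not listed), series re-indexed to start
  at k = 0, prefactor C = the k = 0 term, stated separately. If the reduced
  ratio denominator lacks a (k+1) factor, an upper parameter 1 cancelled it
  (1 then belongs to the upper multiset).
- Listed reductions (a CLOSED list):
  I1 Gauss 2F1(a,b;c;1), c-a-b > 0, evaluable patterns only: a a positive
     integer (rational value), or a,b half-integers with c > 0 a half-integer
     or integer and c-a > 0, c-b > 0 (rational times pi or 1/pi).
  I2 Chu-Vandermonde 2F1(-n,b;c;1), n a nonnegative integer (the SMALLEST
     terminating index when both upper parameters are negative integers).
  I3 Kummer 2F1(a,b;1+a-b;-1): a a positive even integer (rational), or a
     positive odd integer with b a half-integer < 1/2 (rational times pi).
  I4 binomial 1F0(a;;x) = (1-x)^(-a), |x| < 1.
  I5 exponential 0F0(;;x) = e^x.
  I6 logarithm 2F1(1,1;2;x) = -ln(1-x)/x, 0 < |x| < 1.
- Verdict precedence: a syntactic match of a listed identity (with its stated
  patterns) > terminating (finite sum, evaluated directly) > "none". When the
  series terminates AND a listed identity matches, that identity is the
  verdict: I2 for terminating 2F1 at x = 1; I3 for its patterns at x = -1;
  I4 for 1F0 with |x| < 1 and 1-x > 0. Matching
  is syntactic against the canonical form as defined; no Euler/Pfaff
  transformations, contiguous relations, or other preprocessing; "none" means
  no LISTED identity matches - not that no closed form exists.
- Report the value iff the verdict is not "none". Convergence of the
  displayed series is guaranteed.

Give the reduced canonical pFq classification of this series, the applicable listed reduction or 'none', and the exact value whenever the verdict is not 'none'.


This is -12/7 * 2F1(-2, 2; 5; -1) in reduced canonical form. Verdict: the Kummer evaluation I3 fires (x = -1; c = 5 equals 1+a-b for upper {-2, 2}: listed pattern). Exact value: -24/7.

Key observation: t_0 = -12/7 here, and the running product (C = -12/7, x = -1) telescopes to a rising factorial.
Adjacent-term ratio: r(k) = (-1) * (k-2) (k+2) / [(k+5) (k+1)] - rational in k, leading ratio (-1); with t_0 = -12/7, classification follows.


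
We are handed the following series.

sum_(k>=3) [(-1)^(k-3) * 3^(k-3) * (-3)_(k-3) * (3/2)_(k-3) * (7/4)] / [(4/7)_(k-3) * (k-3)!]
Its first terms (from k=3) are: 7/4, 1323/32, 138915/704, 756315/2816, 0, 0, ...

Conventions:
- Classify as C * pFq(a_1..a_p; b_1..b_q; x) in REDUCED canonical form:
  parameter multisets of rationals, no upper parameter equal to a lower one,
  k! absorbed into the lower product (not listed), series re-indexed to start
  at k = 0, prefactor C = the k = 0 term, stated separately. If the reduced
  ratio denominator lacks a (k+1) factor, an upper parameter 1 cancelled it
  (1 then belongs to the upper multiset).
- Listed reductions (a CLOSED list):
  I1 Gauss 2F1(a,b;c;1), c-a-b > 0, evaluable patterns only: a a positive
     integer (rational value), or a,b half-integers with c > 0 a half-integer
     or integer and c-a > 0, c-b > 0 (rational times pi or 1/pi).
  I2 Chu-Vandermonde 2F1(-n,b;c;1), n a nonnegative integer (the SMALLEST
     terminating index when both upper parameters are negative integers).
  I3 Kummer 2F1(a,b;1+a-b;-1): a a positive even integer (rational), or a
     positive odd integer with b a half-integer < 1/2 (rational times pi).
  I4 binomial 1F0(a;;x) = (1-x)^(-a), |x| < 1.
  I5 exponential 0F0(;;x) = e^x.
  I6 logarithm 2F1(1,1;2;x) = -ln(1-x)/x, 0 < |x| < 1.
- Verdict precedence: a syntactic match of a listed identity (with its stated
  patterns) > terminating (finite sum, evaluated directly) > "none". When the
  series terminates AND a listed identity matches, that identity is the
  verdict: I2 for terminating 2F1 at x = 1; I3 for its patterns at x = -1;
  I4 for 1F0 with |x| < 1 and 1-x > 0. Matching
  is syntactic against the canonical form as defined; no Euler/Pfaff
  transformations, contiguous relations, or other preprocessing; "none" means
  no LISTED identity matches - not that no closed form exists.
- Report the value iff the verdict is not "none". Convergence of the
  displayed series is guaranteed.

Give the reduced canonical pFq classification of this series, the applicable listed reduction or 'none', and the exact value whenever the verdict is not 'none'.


The tell: t_0 being 7/4, the (-1)^k factor (prefactor 7/4) folds into the argument's sign.
Consecutive-term ratio: r(k) = (-3) * (k-3) (k+3/2) / [(k+4/7) (k+1)] - poly over poly, x = (-3) from leading terms; C = 7/4 at k = 0.

The series (x = -3) is 2F1: upper {-3, 3/2}, lower {4/7}, prefactor 7/4. Verdict: terminating. (-3)_k vanishes past k = 3, leaving a 4-term sum, computed directly. Its exact value is 1433327/2816.


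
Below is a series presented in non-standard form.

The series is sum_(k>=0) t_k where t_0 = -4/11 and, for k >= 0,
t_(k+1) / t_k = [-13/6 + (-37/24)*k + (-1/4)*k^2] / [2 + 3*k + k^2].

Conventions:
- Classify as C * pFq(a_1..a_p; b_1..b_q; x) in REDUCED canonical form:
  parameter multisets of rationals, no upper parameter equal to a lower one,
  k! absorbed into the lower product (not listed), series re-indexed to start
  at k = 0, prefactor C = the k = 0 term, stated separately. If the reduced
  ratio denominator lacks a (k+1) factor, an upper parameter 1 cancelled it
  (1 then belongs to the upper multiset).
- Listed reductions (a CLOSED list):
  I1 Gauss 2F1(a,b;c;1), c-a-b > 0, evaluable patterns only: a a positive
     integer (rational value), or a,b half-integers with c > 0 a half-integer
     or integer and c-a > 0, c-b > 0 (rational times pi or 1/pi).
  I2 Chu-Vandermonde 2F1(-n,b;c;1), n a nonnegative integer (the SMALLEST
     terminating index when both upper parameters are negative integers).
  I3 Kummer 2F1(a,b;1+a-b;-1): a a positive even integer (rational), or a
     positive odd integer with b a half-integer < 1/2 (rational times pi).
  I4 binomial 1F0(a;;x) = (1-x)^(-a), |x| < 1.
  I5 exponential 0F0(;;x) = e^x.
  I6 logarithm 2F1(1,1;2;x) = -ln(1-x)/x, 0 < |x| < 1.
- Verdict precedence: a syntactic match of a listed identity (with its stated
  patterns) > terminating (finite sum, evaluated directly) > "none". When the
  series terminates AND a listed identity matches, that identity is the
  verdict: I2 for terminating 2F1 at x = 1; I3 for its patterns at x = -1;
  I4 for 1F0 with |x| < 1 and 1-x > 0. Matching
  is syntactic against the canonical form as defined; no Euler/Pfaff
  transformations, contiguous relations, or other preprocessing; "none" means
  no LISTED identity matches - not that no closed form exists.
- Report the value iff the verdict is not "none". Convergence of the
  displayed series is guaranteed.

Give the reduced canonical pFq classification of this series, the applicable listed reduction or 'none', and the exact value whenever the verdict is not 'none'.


Classification (C = -4/11): 2F1 with upper {13/6, 4}, lower {2}, argument x = -1/4. Verdict: none - at argument -1/4 the multisets {13/6, 4} ; {2} match no listed identity.

First insight: x = (-1/4) and roots of the ratio polynomials (prefactor -4/11) are the negated parameters.
Term ratio: r(k) = (-1/4) * (k+13/6) (k+4) / [(k+2) (k+1)] - rational in k, leading ratio (-1/4); with t_0 = -4/11, classification follows.


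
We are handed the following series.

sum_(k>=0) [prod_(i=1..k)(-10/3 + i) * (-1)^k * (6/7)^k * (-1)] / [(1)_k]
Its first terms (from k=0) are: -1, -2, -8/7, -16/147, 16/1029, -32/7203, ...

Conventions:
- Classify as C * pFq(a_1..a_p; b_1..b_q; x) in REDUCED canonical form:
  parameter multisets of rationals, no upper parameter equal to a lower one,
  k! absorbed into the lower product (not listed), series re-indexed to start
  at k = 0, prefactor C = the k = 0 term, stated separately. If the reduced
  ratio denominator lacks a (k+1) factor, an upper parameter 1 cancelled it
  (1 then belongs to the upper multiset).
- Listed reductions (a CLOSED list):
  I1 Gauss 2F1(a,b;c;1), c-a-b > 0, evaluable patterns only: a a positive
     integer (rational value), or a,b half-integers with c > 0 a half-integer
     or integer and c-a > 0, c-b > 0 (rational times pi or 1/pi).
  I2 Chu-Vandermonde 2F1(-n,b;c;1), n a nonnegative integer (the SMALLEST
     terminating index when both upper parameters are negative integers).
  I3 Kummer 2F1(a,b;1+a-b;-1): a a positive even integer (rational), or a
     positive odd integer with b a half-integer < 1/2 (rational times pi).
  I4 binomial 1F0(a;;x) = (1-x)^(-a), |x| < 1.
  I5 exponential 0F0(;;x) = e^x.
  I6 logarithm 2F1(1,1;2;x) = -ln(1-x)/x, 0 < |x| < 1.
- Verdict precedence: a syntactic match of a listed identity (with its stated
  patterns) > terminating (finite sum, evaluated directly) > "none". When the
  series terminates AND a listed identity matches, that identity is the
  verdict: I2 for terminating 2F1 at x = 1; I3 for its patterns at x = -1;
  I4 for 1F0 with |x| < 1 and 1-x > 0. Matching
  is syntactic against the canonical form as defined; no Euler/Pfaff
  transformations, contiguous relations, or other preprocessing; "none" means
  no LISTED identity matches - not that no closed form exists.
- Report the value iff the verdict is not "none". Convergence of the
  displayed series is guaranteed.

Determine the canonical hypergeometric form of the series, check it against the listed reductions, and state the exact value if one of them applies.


Prefactor -1, argument -6/7: 1F0 with upper {-7/3} over lower {-}. Verdict: this is binomial (I4) (the 1F0 binomial series: exponent 7/3, x = -6/7). Value: (-1) * (13/7)^(7/3).

Key step: x = (-6/7) and the (-1)^k factor (prefactor -1) folds into the argument's sign.
Step ratio: r(k) = (-6/7) * (k-7/3) / [(k+1)] - rational in k. x = (-6/7); t_0 = -1; negate the roots.


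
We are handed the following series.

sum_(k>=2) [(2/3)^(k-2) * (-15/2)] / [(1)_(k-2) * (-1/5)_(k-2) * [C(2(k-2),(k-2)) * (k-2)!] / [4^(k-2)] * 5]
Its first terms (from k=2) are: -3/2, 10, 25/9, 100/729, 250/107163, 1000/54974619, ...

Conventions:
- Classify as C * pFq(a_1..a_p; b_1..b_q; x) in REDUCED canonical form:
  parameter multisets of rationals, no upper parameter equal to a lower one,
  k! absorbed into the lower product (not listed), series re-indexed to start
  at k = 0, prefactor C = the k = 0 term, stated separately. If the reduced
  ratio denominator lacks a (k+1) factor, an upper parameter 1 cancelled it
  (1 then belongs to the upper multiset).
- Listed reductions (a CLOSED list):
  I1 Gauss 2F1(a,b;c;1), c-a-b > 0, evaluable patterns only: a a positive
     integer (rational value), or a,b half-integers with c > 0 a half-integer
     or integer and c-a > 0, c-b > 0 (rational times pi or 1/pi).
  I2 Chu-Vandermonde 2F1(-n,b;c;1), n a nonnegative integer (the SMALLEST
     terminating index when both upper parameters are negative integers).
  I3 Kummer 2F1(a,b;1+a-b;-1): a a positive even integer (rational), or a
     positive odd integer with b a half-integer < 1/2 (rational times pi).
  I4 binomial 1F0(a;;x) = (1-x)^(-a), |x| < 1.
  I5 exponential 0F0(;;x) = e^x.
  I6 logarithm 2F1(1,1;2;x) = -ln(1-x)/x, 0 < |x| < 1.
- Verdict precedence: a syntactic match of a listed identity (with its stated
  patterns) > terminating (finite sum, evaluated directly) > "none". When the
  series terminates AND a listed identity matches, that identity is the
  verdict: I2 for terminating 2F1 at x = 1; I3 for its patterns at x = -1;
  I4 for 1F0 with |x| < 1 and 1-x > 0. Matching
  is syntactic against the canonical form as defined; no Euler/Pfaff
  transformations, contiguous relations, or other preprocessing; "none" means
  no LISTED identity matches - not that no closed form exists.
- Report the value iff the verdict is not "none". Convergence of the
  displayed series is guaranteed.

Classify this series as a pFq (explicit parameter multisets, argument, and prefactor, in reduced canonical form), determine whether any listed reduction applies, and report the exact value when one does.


Reduced: x = 2/3, 0F2, upper = {-}, lower = {-1/5, 1/2}, C = -3/2. Verdict: none (x = 2/3): each listed identity misses the multisets {-} ; {-1/5, 1/2}.

Key step: t_0 being -3/2, the constant factors (C = -3/2, x = 2/3) combine into one prefactor.
Adjacent-term ratio: r(k) = (2/3) * 1 / [(k-1/5) (k+1/2) (k+1)] - poly over poly, x = (2/3) from leading terms; C = -3/2 at k = 0.
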